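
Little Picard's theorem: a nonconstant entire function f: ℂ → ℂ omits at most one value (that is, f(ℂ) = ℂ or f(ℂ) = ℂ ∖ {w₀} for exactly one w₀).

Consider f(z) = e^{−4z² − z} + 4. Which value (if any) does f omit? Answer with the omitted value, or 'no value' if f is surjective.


Little Picard bounds the complement of f(ℂ) to at most one point.
The exponent g(z) = −4z² − z is a nonconstant polynomial, hence surjective onto ℂ. So e^{g(z)} takes every value in {e^w : w ∈ ℂ} = ℂ ∖ {0}. Adding 4 shifts the range to ℂ ∖ {4}. f omits exactly 4.

Omitted value: 4.


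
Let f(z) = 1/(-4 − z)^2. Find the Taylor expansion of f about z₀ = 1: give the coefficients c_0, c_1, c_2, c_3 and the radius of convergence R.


Let w = z − z₀, so z = z₀ + w.
Then -4 − z = -4 − (z₀ + w) = (-4 − z₀) − w = -5 − w.
f(z) = 1/(-5 − w)^2 = (1/(-5)^2) · (1 − w/(-5))^{−2}.
By the binomial series (1−u)^{−2} = Σ_{n≥0} C(n+1, 1) u^n for |u|<1, with u = w/(-5):
  c_n = C(n+1, 1) / (-5)^(n+2).
  c_0 = 1/(-5)^2 = 1/25.
  c_1 = 2/(-5)^3 = -2/125.
  c_2 = 3/(-5)^4 = 3/625.
  c_3 = 4/(-5)^5 = -4/3125.
The series is valid for |w/d| < 1, i.e. |z − z₀| < |d|.
Radius of convergence: R = |-4 − z₀| = |-5| = 5 (distance from z₀ to the singularity z = -4).

c_0 = 1/25, c_1 = -2/125, c_2 = 3/625, c_3 = -4/3125; R = 5.


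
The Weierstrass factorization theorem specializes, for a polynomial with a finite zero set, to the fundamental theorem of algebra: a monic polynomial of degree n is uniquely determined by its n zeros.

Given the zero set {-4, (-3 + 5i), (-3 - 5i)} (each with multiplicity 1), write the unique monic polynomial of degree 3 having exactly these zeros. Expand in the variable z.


The polynomial is p(z) = ∏_{α ∈ S} (z − α), where S = {-4, (-3 + 5i), (-3 - 5i)}.
Expanding the product yields: p(z) = z^3 + 10·z^2 + 58·z + 136.
Note conjugate pairs combine to real quadratics: (z − (-3+5i))(z − (-3−5i)) = z² + 6z + 34.
The resulting polynomial has degree 3 and real coefficients as required.

p(z) = z^3 + 10·z^2 + 58·z + 136.


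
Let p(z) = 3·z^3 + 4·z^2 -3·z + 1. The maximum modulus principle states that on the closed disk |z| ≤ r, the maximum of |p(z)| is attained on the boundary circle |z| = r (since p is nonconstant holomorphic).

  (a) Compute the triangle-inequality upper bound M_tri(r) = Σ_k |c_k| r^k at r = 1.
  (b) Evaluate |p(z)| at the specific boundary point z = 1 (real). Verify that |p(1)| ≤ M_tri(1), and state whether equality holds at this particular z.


Coefficients: c_0 = 1, c_1 = -3, c_2 = 4, c_3 = 3. Radius r = 1.
Part (a). Triangle bound: M_tri(r) = Σ_k |c_k| r^k
  = |1|·1^0 + |-3|·1^1 + |4|·1^2 + |3|·1^3
  = 1 + 3 + 4 + 3 = 11.
This bounds M(r) := max_{|z|=r} |p(z)| from above; equality holds iff all terms c_k z^k can be made to align in phase at a single z on |z|=r.
Part (b). At z = 1 (real, on the circle |z| = r):
  p(1) = (1)·1^0 + (-3)·1^1 + (4)·1^2 + (3)·1^3 = 5.
  |p(1)| = 5.
Check: |p(1)| = 5 ≤ 11 = M_tri(1). ✓ Equality does not hold at z = 1 (the coefficients have mixed signs, so the terms do not all align in phase there).

M_tri(1) = 11; |p(1)| = 5; equality at z=1: no.


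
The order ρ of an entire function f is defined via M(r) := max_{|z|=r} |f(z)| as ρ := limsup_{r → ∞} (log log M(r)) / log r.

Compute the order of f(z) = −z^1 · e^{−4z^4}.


M(r) = max_{|z|=r} |-1|·|z|^1·|e^{−4z^4}| = 1·r^1 · e^{4r^4} (the factors attain their maxima compatibly on |z|=r). Then log M(r) = log 1 + 1·log r + 4r^4, dominated by the last term, so log log M(r) ~ 4·log r. The polynomial factor -1z^1 contributes only a log r term and does not affect the order. ρ = 4.
Therefore ρ = 4.

Order ρ = 4.


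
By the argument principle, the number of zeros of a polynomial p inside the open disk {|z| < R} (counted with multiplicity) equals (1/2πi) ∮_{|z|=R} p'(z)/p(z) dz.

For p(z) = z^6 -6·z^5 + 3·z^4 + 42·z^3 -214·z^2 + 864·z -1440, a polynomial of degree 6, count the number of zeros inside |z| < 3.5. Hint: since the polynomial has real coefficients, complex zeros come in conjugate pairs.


The zeros of p are: 4, -4, (3 + 1i), (3 - 1i), (0 + 3i), (0 - 3i).
Their magnitudes are: 4, 4, 3.162, 3.162, 3, 3.
Zeros with |z| < R = 3.5: (3 + 1i), (3 - 1i), (0 + 3i), (0 - 3i).
Count = 4.
By the argument principle, (1/2πi) ∮_{|z|=R} p'(z)/p(z) dz equals exactly this count.

Number of zeros inside |z| < 3.5: 4.


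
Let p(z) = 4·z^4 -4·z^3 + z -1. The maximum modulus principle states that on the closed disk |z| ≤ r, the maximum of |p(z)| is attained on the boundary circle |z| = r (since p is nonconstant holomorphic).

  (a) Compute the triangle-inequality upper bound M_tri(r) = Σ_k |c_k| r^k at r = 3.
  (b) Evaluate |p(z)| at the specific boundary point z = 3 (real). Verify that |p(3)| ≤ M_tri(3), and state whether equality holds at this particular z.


Coefficients: c_0 = -1, c_1 = 1, c_2 = 0, c_3 = -4, c_4 = 4. Radius r = 3.
Part (a). Triangle bound: M_tri(r) = Σ_k |c_k| r^k
  = |-1|·3^0 + |1|·3^1 + |0|·3^2 + |-4|·3^3 + |4|·3^4
  = 1 + 3 + 0 + 108 + 324 = 436.
This bounds M(r) := max_{|z|=r} |p(z)| from above; equality holds iff all terms c_k z^k can be made to align in phase at a single z on |z|=r.
Part (b). At z = 3 (real, on the circle |z| = r):
  p(3) = (-1)·3^0 + (1)·3^1 + (0)·3^2 + (-4)·3^3 + (4)·3^4 = 218.
  |p(3)| = 218.
Check: |p(3)| = 218 ≤ 436 = M_tri(3). ✓ Equality does not hold at z = 3 (the coefficients have mixed signs, so the terms do not all align in phase there).

M_tri(3) = 436; |p(3)| = 218; equality at z=3: no.


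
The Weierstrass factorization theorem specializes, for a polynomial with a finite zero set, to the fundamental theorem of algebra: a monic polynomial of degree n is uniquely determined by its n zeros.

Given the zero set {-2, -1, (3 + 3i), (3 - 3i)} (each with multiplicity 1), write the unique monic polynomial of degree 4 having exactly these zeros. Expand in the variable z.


The polynomial is p(z) = ∏_{α ∈ S} (z − α), where S = {-2, -1, (3 + 3i), (3 - 3i)}.
Expanding the product yields: p(z) = z^4 -3·z^3 + 2·z^2 + 42·z + 36.
Note conjugate pairs combine to real quadratics: (z − (3+3i))(z − (3−3i)) = z² − 6z + 18.
The resulting polynomial has degree 4 and real coefficients as required.

p(z) = z^4 -3·z^3 + 2·z^2 + 42·z + 36.


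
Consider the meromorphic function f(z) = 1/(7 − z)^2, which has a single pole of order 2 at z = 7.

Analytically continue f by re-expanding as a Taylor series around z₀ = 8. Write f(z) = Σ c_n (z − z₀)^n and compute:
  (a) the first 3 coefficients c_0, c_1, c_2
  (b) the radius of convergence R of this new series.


Let w = z − z₀, so z = z₀ + w.
Then 7 − z = 7 − (z₀ + w) = (7 − z₀) − w = -1 − w.
f(z) = 1/(-1 − w)^2 = (1/(-1)^2) · (1 − w/(-1))^{−2}.
By the binomial series (1−u)^{−2} = Σ_{n≥0} C(n+1, 1) u^n for |u|<1, with u = w/(-1):
  c_n = C(n+1, 1) / (-1)^(n+2).
  c_0 = 1/(-1)^2 = 1.
  c_1 = 2/(-1)^3 = -2.
  c_2 = 3/(-1)^4 = 3.
The series is valid for |w/d| < 1, i.e. |z − z₀| < |d|.
Radius of convergence: R = |7 − z₀| = |-1| = 1 (distance from z₀ to the singularity z = 7).

c_0 = 1, c_1 = -2, c_2 = 3; R = 1.


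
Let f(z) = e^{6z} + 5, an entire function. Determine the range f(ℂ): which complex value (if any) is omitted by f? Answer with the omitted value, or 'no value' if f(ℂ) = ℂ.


Little Picard bounds the complement of f(ℂ) to at most one point.
e^{6z} is never zero on ℂ, so 1·e^{6z} takes every value in ℂ ∖ {0}. Adding 5 shifts the range to ℂ ∖ {5}. Thus f omits exactly the value 5.

Omitted value: 5.


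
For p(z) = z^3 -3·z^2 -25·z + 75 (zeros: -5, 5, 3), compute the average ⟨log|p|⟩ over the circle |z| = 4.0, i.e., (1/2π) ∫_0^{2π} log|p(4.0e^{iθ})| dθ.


Zeros: -5, 3, 5; r = 4.0.
Inside |z| < r: 3. Outside (|z| ≥ r): -5, 5.
p(0) = 75, so log|p(0)| = log(75) = 4.3175.
Apply Jensen: I(r) = log|p(0)| + Σ_k log(r/|z_k|), summed over zeros inside |z| < r.
  log(r/|z_k|) for z_k = 3: log(4.0/3) = 0.2877
  Outside zeros (-5, 5) contribute nothing to the Jensen sum.
Sum over inside zeros: 0.2877.
I(r) = log|p(0)| + (inside sum) = 4.3175 + 0.2877 = 4.6052.
Note: since some zeros are outside |z| ≤ r, the simplified n·log(r) form does NOT apply — only the inside zeros contribute.

I(r) ≈ 4.6052.


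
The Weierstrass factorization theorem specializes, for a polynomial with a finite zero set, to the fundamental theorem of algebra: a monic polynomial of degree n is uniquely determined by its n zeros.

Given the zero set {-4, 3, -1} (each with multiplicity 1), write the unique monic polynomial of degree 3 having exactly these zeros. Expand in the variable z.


The polynomial is p(z) = ∏_{α ∈ S} (z − α), where S = {-4, 3, -1}.
Expanding the product yields: p(z) = z^3 + 2·z^2 -11·z -12.
The resulting polynomial has degree 3 and real coefficients as required.

p(z) = z^3 + 2·z^2 -11·z -12.


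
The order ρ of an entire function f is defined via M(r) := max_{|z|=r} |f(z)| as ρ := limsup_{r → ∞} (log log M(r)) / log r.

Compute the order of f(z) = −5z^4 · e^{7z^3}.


M(r) = max_{|z|=r} |-5|·|z|^4·|e^{7z^3}| = 5·r^4 · e^{7r^3} (the factors attain their maxima compatibly on |z|=r). Then log M(r) = log 5 + 4·log r + 7r^3, dominated by the last term, so log log M(r) ~ 3·log r. The polynomial factor -5z^4 contributes only a log r term and does not affect the order. ρ = 3.
Therefore ρ = 3.

Order ρ = 3.


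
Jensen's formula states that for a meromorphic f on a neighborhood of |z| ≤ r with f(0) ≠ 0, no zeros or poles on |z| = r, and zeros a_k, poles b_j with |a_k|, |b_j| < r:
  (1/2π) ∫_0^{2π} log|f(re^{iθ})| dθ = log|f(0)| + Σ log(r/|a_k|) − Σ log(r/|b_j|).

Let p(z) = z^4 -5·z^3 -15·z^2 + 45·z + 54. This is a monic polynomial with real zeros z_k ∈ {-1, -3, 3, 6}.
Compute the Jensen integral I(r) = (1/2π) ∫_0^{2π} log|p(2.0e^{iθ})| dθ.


Zeros: -3, -1, 3, 6; r = 2.0.
Inside |z| < r: -1. Outside (|z| ≥ r): -3, 3, 6.
p(0) = 54, so log|p(0)| = log(54) = 3.9890.
Apply Jensen: I(r) = log|p(0)| + Σ_k log(r/|z_k|), summed over zeros inside |z| < r.
  log(r/|z_k|) for z_k = -1: log(2.0/1) = 0.6931
  Outside zeros (-3, 3, 6) contribute nothing to the Jensen sum.
Sum over inside zeros: 0.6931.
I(r) = log|p(0)| + (inside sum) = 3.9890 + 0.6931 = 4.6821.
Note: since some zeros are outside |z| ≤ r, the simplified n·log(r) form does NOT apply — only the inside zeros contribute.

I(r) ≈ 4.6821.


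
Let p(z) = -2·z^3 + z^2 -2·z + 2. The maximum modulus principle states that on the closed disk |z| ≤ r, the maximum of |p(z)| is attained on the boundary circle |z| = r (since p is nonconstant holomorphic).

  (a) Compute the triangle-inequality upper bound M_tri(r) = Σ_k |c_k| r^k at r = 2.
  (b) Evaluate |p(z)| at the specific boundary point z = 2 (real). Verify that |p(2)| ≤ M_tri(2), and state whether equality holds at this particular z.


Coefficients: c_0 = 2, c_1 = -2, c_2 = 1, c_3 = -2. Radius r = 2.
Part (a). Triangle bound: M_tri(r) = Σ_k |c_k| r^k
  = |2|·2^0 + |-2|·2^1 + |1|·2^2 + |-2|·2^3
  = 2 + 4 + 4 + 16 = 26.
This bounds M(r) := max_{|z|=r} |p(z)| from above; equality holds iff all terms c_k z^k can be made to align in phase at a single z on |z|=r.
Part (b). At z = 2 (real, on the circle |z| = r):
  p(2) = (2)·2^0 + (-2)·2^1 + (1)·2^2 + (-2)·2^3 = -14.
  |p(2)| = 14.
Check: |p(2)| = 14 ≤ 26 = M_tri(2). ✓ Equality does not hold at z = 2 (the coefficients have mixed signs, so the terms do not all align in phase there).

M_tri(2) = 26; |p(2)| = 14; equality at z=2: no.


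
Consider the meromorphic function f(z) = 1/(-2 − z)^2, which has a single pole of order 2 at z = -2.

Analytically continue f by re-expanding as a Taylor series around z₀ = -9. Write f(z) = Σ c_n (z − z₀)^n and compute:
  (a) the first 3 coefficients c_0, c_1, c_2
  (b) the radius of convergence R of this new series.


Let w = z − z₀, so z = z₀ + w.
Then -2 − z = -2 − (z₀ + w) = (-2 − z₀) − w = 7 − w.
f(z) = 1/(7 − w)^2 = (1/(7)^2) · (1 − w/(7))^{−2}.
By the binomial series (1−u)^{−2} = Σ_{n≥0} C(n+1, 1) u^n for |u|<1, with u = w/(7):
  c_n = C(n+1, 1) / (7)^(n+2).
  c_0 = 1/(7)^2 = 1/49.
  c_1 = 2/(7)^3 = 2/343.
  c_2 = 3/(7)^4 = 3/2401.
The series is valid for |w/d| < 1, i.e. |z − z₀| < |d|.
Radius of convergence: R = |-2 − z₀| = |7| = 7 (distance from z₀ to the singularity z = -2).

c_0 = 1/49, c_1 = 2/343, c_2 = 3/2401; R = 7.


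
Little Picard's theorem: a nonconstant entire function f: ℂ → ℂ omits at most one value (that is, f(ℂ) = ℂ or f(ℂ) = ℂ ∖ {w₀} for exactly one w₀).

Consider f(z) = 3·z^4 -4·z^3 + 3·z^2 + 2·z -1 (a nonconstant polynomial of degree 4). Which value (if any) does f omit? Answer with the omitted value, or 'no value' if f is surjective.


Little Picard bounds the complement of f(ℂ) to at most one point.
For every w ∈ ℂ, the equation p(z) − w = 0 is a nonconstant polynomial in z and hence has at least one root by the fundamental theorem of algebra. So p is surjective onto ℂ, omitting no value.

Omitted value: no value.


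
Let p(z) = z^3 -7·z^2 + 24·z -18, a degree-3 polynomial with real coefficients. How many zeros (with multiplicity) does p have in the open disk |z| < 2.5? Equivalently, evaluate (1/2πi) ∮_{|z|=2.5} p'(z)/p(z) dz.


The zeros of p are: (3 + 3i), (3 - 3i), 1.
Their magnitudes are: 4.243, 4.243, 1.
Zeros with |z| < R = 2.5: 1.
Count = 1.
By the argument principle, (1/2πi) ∮_{|z|=R} p'(z)/p(z) dz equals exactly this count.

Number of zeros inside |z| < 2.5: 1.


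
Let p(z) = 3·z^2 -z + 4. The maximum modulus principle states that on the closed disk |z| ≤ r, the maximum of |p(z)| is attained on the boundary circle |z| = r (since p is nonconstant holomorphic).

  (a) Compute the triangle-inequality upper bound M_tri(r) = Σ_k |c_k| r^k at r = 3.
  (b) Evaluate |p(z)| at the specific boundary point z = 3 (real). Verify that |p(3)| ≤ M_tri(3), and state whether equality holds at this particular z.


Coefficients: c_0 = 4, c_1 = -1, c_2 = 3. Radius r = 3.
Part (a). Triangle bound: M_tri(r) = Σ_k |c_k| r^k
  = |4|·3^0 + |-1|·3^1 + |3|·3^2
  = 4 + 3 + 27 = 34.
This bounds M(r) := max_{|z|=r} |p(z)| from above; equality holds iff all terms c_k z^k can be made to align in phase at a single z on |z|=r.
Part (b). At z = 3 (real, on the circle |z| = r):
  p(3) = (4)·3^0 + (-1)·3^1 + (3)·3^2 = 28.
  |p(3)| = 28.
Check: |p(3)| = 28 ≤ 34 = M_tri(3). ✓ Equality does not hold at z = 3 (the coefficients have mixed signs, so the terms do not all align in phase there).

M_tri(3) = 34; |p(3)| = 28; equality at z=3: no.


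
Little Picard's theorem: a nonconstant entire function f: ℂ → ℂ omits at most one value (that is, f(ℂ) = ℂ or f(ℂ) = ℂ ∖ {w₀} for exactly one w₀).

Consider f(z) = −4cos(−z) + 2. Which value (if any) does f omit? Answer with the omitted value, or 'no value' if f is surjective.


Little Picard bounds the complement of f(ℂ) to at most one point.
cos is entire and surjective onto ℂ: for every w ∈ ℂ, cos(ζ) = w has a solution ζ ∈ ℂ (e.g., via the complex inverse arccos). With ζ = −z this gives z = ζ/(-1). Then -4·cos(−z) takes every value in -4·ℂ = ℂ, and adding 2 is a bijection of ℂ. So f is surjective and omits no value. (Note: only on the real line is cos bounded by [−1, 1].)

Omitted value: no value.


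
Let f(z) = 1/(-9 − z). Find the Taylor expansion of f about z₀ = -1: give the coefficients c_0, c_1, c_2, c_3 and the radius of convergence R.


Let w = z − z₀, so z = z₀ + w.
Then -9 − z = -9 − (z₀ + w) = (-9 − z₀) − w = -8 − w.
f(z) = 1/(-8 − w) = (1/(-8)) · 1/(1 − w/(-8)) = Σ_{n≥0} w^n / (-8)^(n+1).
So c_n = 1/(-8)^(n+1):
  c_0 = 1/(-8)^1 = -1/8.
  c_1 = 1/(-8)^2 = 1/64.
  c_2 = 1/(-8)^3 = -1/512.
  c_3 = 1/(-8)^4 = 1/4096.
The series is valid for |w/d| < 1, i.e. |z − z₀| < |d|.
Radius of convergence: R = |-9 − z₀| = |-8| = 8 (distance from z₀ to the singularity z = -9).

c_0 = -1/8, c_1 = 1/64, c_2 = -1/512, c_3 = 1/4096; R = 8.


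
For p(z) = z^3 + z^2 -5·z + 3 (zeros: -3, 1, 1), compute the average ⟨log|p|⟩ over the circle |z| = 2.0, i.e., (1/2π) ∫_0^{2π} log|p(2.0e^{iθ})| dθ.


Zeros: -3, 1, 1; r = 2.0.
Inside |z| < r: 1, 1. Outside (|z| ≥ r): -3.
p(0) = 3, so log|p(0)| = log(3) = 1.0986.
Apply Jensen: I(r) = log|p(0)| + Σ_k log(r/|z_k|), summed over zeros inside |z| < r.
  log(r/|z_k|) for z_k = 1: log(2.0/1) = 0.6931
  log(r/|z_k|) for z_k = 1: log(2.0/1) = 0.6931
  Outside zeros (-3) contribute nothing to the Jensen sum.
Sum over inside zeros: 1.3863.
I(r) = log|p(0)| + (inside sum) = 1.0986 + 1.3863 = 2.4849.
Note: since some zeros are outside |z| ≤ r, the simplified n·log(r) form does NOT apply — only the inside zeros contribute.

I(r) ≈ 2.4849.


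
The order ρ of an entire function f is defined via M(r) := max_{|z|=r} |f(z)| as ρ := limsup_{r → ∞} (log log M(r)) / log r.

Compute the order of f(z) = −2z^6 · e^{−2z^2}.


M(r) = max_{|z|=r} |-2|·|z|^6·|e^{−2z^2}| = 2·r^6 · e^{2r^2} (the factors attain their maxima compatibly on |z|=r). Then log M(r) = log 2 + 6·log r + 2r^2, dominated by the last term, so log log M(r) ~ 2·log r. The polynomial factor -2z^6 contributes only a log r term and does not affect the order. ρ = 2.
Therefore ρ = 2.

Order ρ = 2.


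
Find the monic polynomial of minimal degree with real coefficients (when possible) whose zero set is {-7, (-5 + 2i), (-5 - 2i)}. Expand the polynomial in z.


The polynomial is p(z) = ∏_{α ∈ S} (z − α), where S = {-7, (-5 + 2i), (-5 - 2i)}.
Expanding the product yields: p(z) = z^3 + 17·z^2 + 99·z + 203.
Note conjugate pairs combine to real quadratics: (z − (-5+2i))(z − (-5−2i)) = z² + 10z + 29.
The resulting polynomial has degree 3 and real coefficients as required.

p(z) = z^3 + 17·z^2 + 99·z + 203.


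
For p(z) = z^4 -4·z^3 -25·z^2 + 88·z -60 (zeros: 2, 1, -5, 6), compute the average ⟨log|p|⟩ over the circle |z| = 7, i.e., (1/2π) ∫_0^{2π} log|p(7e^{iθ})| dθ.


Zeros: -5, 1, 2, 6; r = 7.
Inside |z| < r: -5, 1, 2, 6. Outside (|z| ≥ r): ∅.
p(0) = -60, so log|p(0)| = log(60) = 4.0943.
Apply Jensen: I(r) = log|p(0)| + Σ_k log(r/|z_k|), summed over zeros inside |z| < r.
  log(r/|z_k|) for z_k = 2: log(7/2) = 1.2528
  log(r/|z_k|) for z_k = 1: log(7/1) = 1.9459
  log(r/|z_k|) for z_k = -5: log(7/5) = 0.3365
  log(r/|z_k|) for z_k = 6: log(7/6) = 0.1542
Sum over inside zeros: 3.6893.
I(r) = log|p(0)| + (inside sum) = 4.0943 + 3.6893 = 7.7836.
Closed form (all zeros inside, monic): I(r) = n·log(r) = 4·log(7) = 7.7836. ✓

I(r) ≈ 7.7836.


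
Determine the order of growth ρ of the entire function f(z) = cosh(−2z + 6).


cosh(w) is a linear combination of e^{iw} and e^{−iw} (or e^w, e^{−w} in the hyperbolic case), so |cosh(w)| ≤ e^{|w|}. With w = −2z + 6, |w| ≤ 2|z| + 6 = 2r + 6 on |z| = r, giving M(r) ≤ e^{2r + 6}, so ρ ≤ 1. On a suitable ray (z = it for sin/cos; z = t for sinh/cosh, t real → ∞), |cosh(−2z + 6)| grows like e^{2|t|}/2, so ρ ≥ 1. Hence ρ = 1.
Therefore ρ = 1.

Order ρ = 1.


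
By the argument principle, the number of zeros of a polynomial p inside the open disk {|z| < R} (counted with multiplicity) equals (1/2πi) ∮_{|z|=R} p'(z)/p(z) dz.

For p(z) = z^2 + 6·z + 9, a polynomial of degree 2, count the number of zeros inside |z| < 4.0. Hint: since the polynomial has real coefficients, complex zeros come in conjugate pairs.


The zeros of p are: -3, -3.
Their magnitudes are: 3, 3.
Zeros with |z| < R = 4.0: -3, -3.
Count = 2.
By the argument principle, (1/2πi) ∮_{|z|=R} p'(z)/p(z) dz equals exactly this count.

Number of zeros inside |z| < 4.0: 2.


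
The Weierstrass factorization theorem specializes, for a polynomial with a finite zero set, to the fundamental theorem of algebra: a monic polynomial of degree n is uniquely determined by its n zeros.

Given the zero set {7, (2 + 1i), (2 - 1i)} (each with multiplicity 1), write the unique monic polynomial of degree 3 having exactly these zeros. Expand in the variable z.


The polynomial is p(z) = ∏_{α ∈ S} (z − α), where S = {7, (2 + 1i), (2 - 1i)}.
Expanding the product yields: p(z) = z^3 -11·z^2 + 33·z -35.
Note conjugate pairs combine to real quadratics: (z − (2+1i))(z − (2−1i)) = z² − 4z + 5.
The resulting polynomial has degree 3 and real coefficients as required.

p(z) = z^3 -11·z^2 + 33·z -35.


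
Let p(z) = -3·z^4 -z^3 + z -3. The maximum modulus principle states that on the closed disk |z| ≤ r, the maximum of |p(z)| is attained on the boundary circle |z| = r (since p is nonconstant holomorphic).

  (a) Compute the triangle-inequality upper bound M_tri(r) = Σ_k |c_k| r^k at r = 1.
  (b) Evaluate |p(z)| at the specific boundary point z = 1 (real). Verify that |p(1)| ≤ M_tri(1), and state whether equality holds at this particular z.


Coefficients: c_0 = -3, c_1 = 1, c_2 = 0, c_3 = -1, c_4 = -3. Radius r = 1.
Part (a). Triangle bound: M_tri(r) = Σ_k |c_k| r^k
  = |-3|·1^0 + |1|·1^1 + |0|·1^2 + |-1|·1^3 + |-3|·1^4
  = 3 + 1 + 0 + 1 + 3 = 8.
This bounds M(r) := max_{|z|=r} |p(z)| from above; equality holds iff all terms c_k z^k can be made to align in phase at a single z on |z|=r.
Part (b). At z = 1 (real, on the circle |z| = r):
  p(1) = (-3)·1^0 + (1)·1^1 + (0)·1^2 + (-1)·1^3 + (-3)·1^4 = -6.
  |p(1)| = 6.
Check: |p(1)| = 6 ≤ 8 = M_tri(1). ✓ Equality does not hold at z = 1 (the coefficients have mixed signs, so the terms do not all align in phase there).

M_tri(1) = 8; |p(1)| = 6; equality at z=1: no.


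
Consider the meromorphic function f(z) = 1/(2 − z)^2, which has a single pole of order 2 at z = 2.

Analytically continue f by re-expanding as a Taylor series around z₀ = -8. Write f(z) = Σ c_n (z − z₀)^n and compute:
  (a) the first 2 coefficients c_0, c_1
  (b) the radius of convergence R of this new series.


Let w = z − z₀, so z = z₀ + w.
Then 2 − z = 2 − (z₀ + w) = (2 − z₀) − w = 10 − w.
f(z) = 1/(10 − w)^2 = (1/(10)^2) · (1 − w/(10))^{−2}.
By the binomial series (1−u)^{−2} = Σ_{n≥0} C(n+1, 1) u^n for |u|<1, with u = w/(10):
  c_n = C(n+1, 1) / (10)^(n+2).
  c_0 = 1/(10)^2 = 1/100.
  c_1 = 2/(10)^3 = 1/500.
The series is valid for |w/d| < 1, i.e. |z − z₀| < |d|.
Radius of convergence: R = |2 − z₀| = |10| = 10 (distance from z₀ to the singularity z = 2).

c_0 = 1/100, c_1 = 1/500; R = 10.


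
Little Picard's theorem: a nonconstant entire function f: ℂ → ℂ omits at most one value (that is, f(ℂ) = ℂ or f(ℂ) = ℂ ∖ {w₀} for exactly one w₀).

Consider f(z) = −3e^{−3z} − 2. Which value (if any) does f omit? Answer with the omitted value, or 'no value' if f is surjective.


Little Picard bounds the complement of f(ℂ) to at most one point.
e^{−3z} is never zero on ℂ, so -3·e^{−3z} takes every value in ℂ ∖ {0}. Adding -2 shifts the range to ℂ ∖ {-2}. Thus f omits exactly the value -2.

Omitted value: -2.


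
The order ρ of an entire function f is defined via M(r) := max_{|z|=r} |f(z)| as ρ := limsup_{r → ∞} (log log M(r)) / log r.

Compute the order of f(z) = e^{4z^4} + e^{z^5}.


Each summand is entire of order 4 and 5 respectively (as in the single-exponential case). The order of a sum is at most the max of the orders, so ρ ≤ 5. For the lower bound: on |z|=r choose arg z so that 1z^5 is real positive; then |e^{1z^5}| = e^{1r^5} while |e^{4z^4}| ≤ e^{4r^4} = o(e^{1r^5}). So |f| ≥ e^{1r^5}(1 − o(1)) and ρ ≥ 5. Hence ρ = max(4, 5) = 5.
Therefore ρ = 5.

Order ρ = 5.


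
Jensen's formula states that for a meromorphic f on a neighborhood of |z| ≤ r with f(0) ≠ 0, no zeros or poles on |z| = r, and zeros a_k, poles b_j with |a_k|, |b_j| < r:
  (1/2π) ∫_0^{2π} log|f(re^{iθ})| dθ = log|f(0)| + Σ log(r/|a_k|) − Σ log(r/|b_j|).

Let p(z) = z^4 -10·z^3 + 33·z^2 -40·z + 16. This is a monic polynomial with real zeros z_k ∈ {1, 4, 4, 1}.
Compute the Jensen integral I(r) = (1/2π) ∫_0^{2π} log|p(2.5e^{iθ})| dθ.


Zeros: 1, 1, 4, 4; r = 2.5.
Inside |z| < r: 1, 1. Outside (|z| ≥ r): 4, 4.
p(0) = 16, so log|p(0)| = log(16) = 2.7726.
Apply Jensen: I(r) = log|p(0)| + Σ_k log(r/|z_k|), summed over zeros inside |z| < r.
  log(r/|z_k|) for z_k = 1: log(2.5/1) = 0.9163
  log(r/|z_k|) for z_k = 1: log(2.5/1) = 0.9163
  Outside zeros (4, 4) contribute nothing to the Jensen sum.
Sum over inside zeros: 1.8326.
I(r) = log|p(0)| + (inside sum) = 2.7726 + 1.8326 = 4.6052.
Note: since some zeros are outside |z| ≤ r, the simplified n·log(r) form does NOT apply — only the inside zeros contribute.

I(r) ≈ 4.6052.


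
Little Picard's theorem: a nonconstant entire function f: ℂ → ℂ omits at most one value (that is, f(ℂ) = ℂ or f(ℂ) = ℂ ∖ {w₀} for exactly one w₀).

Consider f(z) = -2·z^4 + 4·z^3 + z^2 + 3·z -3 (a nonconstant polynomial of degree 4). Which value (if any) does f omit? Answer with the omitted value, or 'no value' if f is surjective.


Little Picard bounds the complement of f(ℂ) to at most one point.
For every w ∈ ℂ, the equation p(z) − w = 0 is a nonconstant polynomial in z and hence has at least one root by the fundamental theorem of algebra. So p is surjective onto ℂ, omitting no value.

Omitted value: no value.


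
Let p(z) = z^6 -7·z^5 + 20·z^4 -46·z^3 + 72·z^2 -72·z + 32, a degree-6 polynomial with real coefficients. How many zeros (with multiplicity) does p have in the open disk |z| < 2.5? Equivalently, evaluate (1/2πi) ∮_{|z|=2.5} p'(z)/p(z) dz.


The zeros of p are: (1 + 1i), (1 - 1i), 1, 4, (0 + 2i), (0 - 2i).
Their magnitudes are: 1.414, 1.414, 1, 4, 2, 2.
Zeros with |z| < R = 2.5: (1 + 1i), (1 - 1i), 1, (0 + 2i), (0 - 2i).
Count = 5.
By the argument principle, (1/2πi) ∮_{|z|=R} p'(z)/p(z) dz equals exactly this count.

Number of zeros inside |z| < 2.5: 5.


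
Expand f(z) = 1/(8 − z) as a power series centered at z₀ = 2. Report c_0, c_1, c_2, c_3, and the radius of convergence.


Let w = z − z₀, so z = z₀ + w.
Then 8 − z = 8 − (z₀ + w) = (8 − z₀) − w = 6 − w.
f(z) = 1/(6 − w) = (1/(6)) · 1/(1 − w/(6)) = Σ_{n≥0} w^n / (6)^(n+1).
So c_n = 1/(6)^(n+1):
  c_0 = 1/(6)^1 = 1/6.
  c_1 = 1/(6)^2 = 1/36.
  c_2 = 1/(6)^3 = 1/216.
  c_3 = 1/(6)^4 = 1/1296.
The series is valid for |w/d| < 1, i.e. |z − z₀| < |d|.
Radius of convergence: R = |8 − z₀| = |6| = 6 (distance from z₀ to the singularity z = 8).

c_0 = 1/6, c_1 = 1/36, c_2 = 1/216, c_3 = 1/1296; R = 6.


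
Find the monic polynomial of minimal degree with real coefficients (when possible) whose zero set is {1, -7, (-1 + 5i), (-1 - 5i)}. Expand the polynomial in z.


The polynomial is p(z) = ∏_{α ∈ S} (z − α), where S = {1, -7, (-1 + 5i), (-1 - 5i)}.
Expanding the product yields: p(z) = z^4 + 8·z^3 + 31·z^2 + 142·z -182.
Note conjugate pairs combine to real quadratics: (z − (-1+5i))(z − (-1−5i)) = z² + 2z + 26.
The resulting polynomial has degree 4 and real coefficients as required.

p(z) = z^4 + 8·z^3 + 31·z^2 + 142·z -182.


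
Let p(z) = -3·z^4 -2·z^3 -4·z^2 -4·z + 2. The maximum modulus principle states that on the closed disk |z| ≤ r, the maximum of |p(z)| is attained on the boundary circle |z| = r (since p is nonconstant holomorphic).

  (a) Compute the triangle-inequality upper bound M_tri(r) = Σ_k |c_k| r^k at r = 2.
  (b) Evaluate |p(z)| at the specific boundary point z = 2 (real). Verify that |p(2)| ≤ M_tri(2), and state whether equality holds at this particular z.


Coefficients: c_0 = 2, c_1 = -4, c_2 = -4, c_3 = -2, c_4 = -3. Radius r = 2.
Part (a). Triangle bound: M_tri(r) = Σ_k |c_k| r^k
  = |2|·2^0 + |-4|·2^1 + |-4|·2^2 + |-2|·2^3 + |-3|·2^4
  = 2 + 8 + 16 + 16 + 48 = 90.
This bounds M(r) := max_{|z|=r} |p(z)| from above; equality holds iff all terms c_k z^k can be made to align in phase at a single z on |z|=r.
Part (b). At z = 2 (real, on the circle |z| = r):
  p(2) = (2)·2^0 + (-4)·2^1 + (-4)·2^2 + (-2)·2^3 + (-3)·2^4 = -86.
  |p(2)| = 86.
Check: |p(2)| = 86 ≤ 90 = M_tri(2). ✓ Equality does not hold at z = 2 (the coefficients have mixed signs, so the terms do not all align in phase there).

M_tri(2) = 90; |p(2)| = 86; equality at z=2: no.


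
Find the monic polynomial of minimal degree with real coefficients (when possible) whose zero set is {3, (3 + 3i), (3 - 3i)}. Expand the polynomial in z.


The polynomial is p(z) = ∏_{α ∈ S} (z − α), where S = {3, (3 + 3i), (3 - 3i)}.
Expanding the product yields: p(z) = z^3 -9·z^2 + 36·z -54.
Note conjugate pairs combine to real quadratics: (z − (3+3i))(z − (3−3i)) = z² − 6z + 18.
The resulting polynomial has degree 3 and real coefficients as required.

p(z) = z^3 -9·z^2 + 36·z -54.


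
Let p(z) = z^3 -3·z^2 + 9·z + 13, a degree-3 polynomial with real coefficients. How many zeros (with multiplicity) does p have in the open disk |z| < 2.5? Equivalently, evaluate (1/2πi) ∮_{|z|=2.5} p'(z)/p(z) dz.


The zeros of p are: (2 + 3i), (2 - 3i), -1.
Their magnitudes are: 3.606, 3.606, 1.
Zeros with |z| < R = 2.5: -1.
Count = 1.
By the argument principle, (1/2πi) ∮_{|z|=R} p'(z)/p(z) dz equals exactly this count.

Number of zeros inside |z| < 2.5: 1.


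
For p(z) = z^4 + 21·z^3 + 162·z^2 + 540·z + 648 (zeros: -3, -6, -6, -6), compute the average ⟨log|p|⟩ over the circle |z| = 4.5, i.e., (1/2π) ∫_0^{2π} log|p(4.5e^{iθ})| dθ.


Zeros: -6, -6, -6, -3; r = 4.5.
Inside |z| < r: -3. Outside (|z| ≥ r): -6, -6, -6.
p(0) = 648, so log|p(0)| = log(648) = 6.4739.
Apply Jensen: I(r) = log|p(0)| + Σ_k log(r/|z_k|), summed over zeros inside |z| < r.
  log(r/|z_k|) for z_k = -3: log(4.5/3) = 0.4055
  Outside zeros (-6, -6, -6) contribute nothing to the Jensen sum.
Sum over inside zeros: 0.4055.
I(r) = log|p(0)| + (inside sum) = 6.4739 + 0.4055 = 6.8794.
Note: since some zeros are outside |z| ≤ r, the simplified n·log(r) form does NOT apply — only the inside zeros contribute.

I(r) ≈ 6.8794.


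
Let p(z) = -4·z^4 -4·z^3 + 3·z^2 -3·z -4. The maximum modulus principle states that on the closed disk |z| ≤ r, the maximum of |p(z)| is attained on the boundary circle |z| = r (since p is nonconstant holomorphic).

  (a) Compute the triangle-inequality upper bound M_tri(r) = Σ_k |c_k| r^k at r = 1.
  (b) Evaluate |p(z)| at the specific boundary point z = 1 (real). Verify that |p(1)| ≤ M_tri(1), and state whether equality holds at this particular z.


Coefficients: c_0 = -4, c_1 = -3, c_2 = 3, c_3 = -4, c_4 = -4. Radius r = 1.
Part (a). Triangle bound: M_tri(r) = Σ_k |c_k| r^k
  = |-4|·1^0 + |-3|·1^1 + |3|·1^2 + |-4|·1^3 + |-4|·1^4
  = 4 + 3 + 3 + 4 + 4 = 18.
This bounds M(r) := max_{|z|=r} |p(z)| from above; equality holds iff all terms c_k z^k can be made to align in phase at a single z on |z|=r.
Part (b). At z = 1 (real, on the circle |z| = r):
  p(1) = (-4)·1^0 + (-3)·1^1 + (3)·1^2 + (-4)·1^3 + (-4)·1^4 = -12.
  |p(1)| = 12.
Check: |p(1)| = 12 ≤ 18 = M_tri(1). ✓ Equality does not hold at z = 1 (the coefficients have mixed signs, so the terms do not all align in phase there).

M_tri(1) = 18; |p(1)| = 12; equality at z=1: no.


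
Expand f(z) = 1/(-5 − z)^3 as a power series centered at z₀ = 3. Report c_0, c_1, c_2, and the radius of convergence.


Let w = z − z₀, so z = z₀ + w.
Then -5 − z = -5 − (z₀ + w) = (-5 − z₀) − w = -8 − w.
f(z) = 1/(-8 − w)^3 = (1/(-8)^3) · (1 − w/(-8))^{−3}.
By the binomial series (1−u)^{−3} = Σ_{n≥0} C(n+2, 2) u^n for |u|<1, with u = w/(-8):
  c_n = C(n+2, 2) / (-8)^(n+3).
  c_0 = 1/(-8)^3 = -1/512.
  c_1 = 3/(-8)^4 = 3/4096.
  c_2 = 6/(-8)^5 = -3/16384.
The series is valid for |w/d| < 1, i.e. |z − z₀| < |d|.
Radius of convergence: R = |-5 − z₀| = |-8| = 8 (distance from z₀ to the singularity z = -5).

c_0 = -1/512, c_1 = 3/4096, c_2 = -3/16384; R = 8.


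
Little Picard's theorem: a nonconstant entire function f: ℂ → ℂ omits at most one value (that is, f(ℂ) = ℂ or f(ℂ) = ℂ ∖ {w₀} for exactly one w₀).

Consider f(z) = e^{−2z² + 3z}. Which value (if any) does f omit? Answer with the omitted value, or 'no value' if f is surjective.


Little Picard bounds the complement of f(ℂ) to at most one point.
The exponent g(z) = −2z² + 3z is a nonconstant polynomial, hence surjective onto ℂ. So e^{g(z)} takes every value in {e^w : w ∈ ℂ} = ℂ ∖ {0}. Adding 0 shifts the range to ℂ ∖ {0}. f omits exactly 0.

Omitted value: 0.


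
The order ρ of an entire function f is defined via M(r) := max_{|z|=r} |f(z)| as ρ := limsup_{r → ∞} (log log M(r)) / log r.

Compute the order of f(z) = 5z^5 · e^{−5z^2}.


M(r) = max_{|z|=r} |5|·|z|^5·|e^{−5z^2}| = 5·r^5 · e^{5r^2} (the factors attain their maxima compatibly on |z|=r). Then log M(r) = log 5 + 5·log r + 5r^2, dominated by the last term, so log log M(r) ~ 2·log r. The polynomial factor 5z^5 contributes only a log r term and does not affect the order. ρ = 2.
Therefore ρ = 2.

Order ρ = 2.


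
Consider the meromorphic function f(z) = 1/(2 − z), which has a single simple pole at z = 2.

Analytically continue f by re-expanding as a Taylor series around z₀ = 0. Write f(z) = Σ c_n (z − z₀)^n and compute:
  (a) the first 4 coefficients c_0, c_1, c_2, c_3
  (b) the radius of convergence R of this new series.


Let w = z − z₀, so z = z₀ + w.
Then 2 − z = 2 − (z₀ + w) = (2 − z₀) − w = 2 − w.
f(z) = 1/(2 − w) = (1/(2)) · 1/(1 − w/(2)) = Σ_{n≥0} w^n / (2)^(n+1).
So c_n = 1/(2)^(n+1):
  c_0 = 1/(2)^1 = 1/2.
  c_1 = 1/(2)^2 = 1/4.
  c_2 = 1/(2)^3 = 1/8.
  c_3 = 1/(2)^4 = 1/16.
The series is valid for |w/d| < 1, i.e. |z − z₀| < |d|.
Radius of convergence: R = |2 − z₀| = |2| = 2 (distance from z₀ to the singularity z = 2).

c_0 = 1/2, c_1 = 1/4, c_2 = 1/8, c_3 = 1/16; R = 2.


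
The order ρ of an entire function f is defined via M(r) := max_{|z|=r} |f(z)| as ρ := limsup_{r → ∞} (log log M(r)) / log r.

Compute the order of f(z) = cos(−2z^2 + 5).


Write cos(w) = (e^{iw} ± e^{−iw})/(2 or 2i), so |cos(w)| ≤ e^{|w|}. With w = −2z^2 + 5, |w| ≤ 2r^2 + 5 on |z|=r, giving M(r) ≤ e^{2r^2 + 5} and ρ ≤ 2. For the lower bound, choose z on |z|=r with -2z^2 purely imaginary of modulus 2r^2; then |cos(−2z^2 + 5)| grows like e^{2r^2}/2, so ρ ≥ 2. Hence ρ = 2.
Therefore ρ = 2.

Order ρ = 2.


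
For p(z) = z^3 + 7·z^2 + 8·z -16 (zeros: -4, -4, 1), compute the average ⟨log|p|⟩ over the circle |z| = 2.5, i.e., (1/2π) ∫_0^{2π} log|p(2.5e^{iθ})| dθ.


Zeros: -4, -4, 1; r = 2.5.
Inside |z| < r: 1. Outside (|z| ≥ r): -4, -4.
p(0) = -16, so log|p(0)| = log(16) = 2.7726.
Apply Jensen: I(r) = log|p(0)| + Σ_k log(r/|z_k|), summed over zeros inside |z| < r.
  log(r/|z_k|) for z_k = 1: log(2.5/1) = 0.9163
  Outside zeros (-4, -4) contribute nothing to the Jensen sum.
Sum over inside zeros: 0.9163.
I(r) = log|p(0)| + (inside sum) = 2.7726 + 0.9163 = 3.6889.
Note: since some zeros are outside |z| ≤ r, the simplified n·log(r) form does NOT apply — only the inside zeros contribute.

I(r) ≈ 3.6889.


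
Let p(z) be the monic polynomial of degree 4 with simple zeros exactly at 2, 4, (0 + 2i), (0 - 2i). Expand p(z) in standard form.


The polynomial is p(z) = ∏_{α ∈ S} (z − α), where S = {2, 4, (0 + 2i), (0 - 2i)}.
Expanding the product yields: p(z) = z^4 -6·z^3 + 12·z^2 -24·z + 32.
Note conjugate pairs combine to real quadratics: (z − (0+2i))(z − (0−2i)) = z² + 4.
The resulting polynomial has degree 4 and real coefficients as required.

p(z) = z^4 -6·z^3 + 12·z^2 -24·z + 32.


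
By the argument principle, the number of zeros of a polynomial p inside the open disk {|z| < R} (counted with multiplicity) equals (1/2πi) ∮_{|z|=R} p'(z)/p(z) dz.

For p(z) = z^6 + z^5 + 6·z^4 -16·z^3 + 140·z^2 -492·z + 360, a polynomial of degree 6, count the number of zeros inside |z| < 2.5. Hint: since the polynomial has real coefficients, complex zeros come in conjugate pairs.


The zeros of p are: (-3 + 3i), (-3 - 3i), 2, (1 + 3i), (1 - 3i), 1.
Their magnitudes are: 4.243, 4.243, 2, 3.162, 3.162, 1.
Zeros with |z| < R = 2.5: 2, 1.
Count = 2.
By the argument principle, (1/2πi) ∮_{|z|=R} p'(z)/p(z) dz equals exactly this count.

Number of zeros inside |z| < 2.5: 2.


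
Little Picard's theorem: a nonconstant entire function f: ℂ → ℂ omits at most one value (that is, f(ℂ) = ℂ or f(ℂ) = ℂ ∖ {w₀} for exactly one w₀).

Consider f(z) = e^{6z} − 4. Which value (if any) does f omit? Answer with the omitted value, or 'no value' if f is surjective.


Little Picard bounds the complement of f(ℂ) to at most one point.
e^{6z} is never zero on ℂ, so 1·e^{6z} takes every value in ℂ ∖ {0}. Adding -4 shifts the range to ℂ ∖ {-4}. Thus f omits exactly the value -4.

Omitted value: -4.


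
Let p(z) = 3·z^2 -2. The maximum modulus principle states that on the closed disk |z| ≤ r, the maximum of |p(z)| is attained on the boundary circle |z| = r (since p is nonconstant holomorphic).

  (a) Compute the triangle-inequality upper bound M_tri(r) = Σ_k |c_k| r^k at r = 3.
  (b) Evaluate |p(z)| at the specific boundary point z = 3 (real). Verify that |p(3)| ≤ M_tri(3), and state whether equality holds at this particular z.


Coefficients: c_0 = -2, c_1 = 0, c_2 = 3. Radius r = 3.
Part (a). Triangle bound: M_tri(r) = Σ_k |c_k| r^k
  = |-2|·3^0 + |0|·3^1 + |3|·3^2
  = 2 + 0 + 27 = 29.
This bounds M(r) := max_{|z|=r} |p(z)| from above; equality holds iff all terms c_k z^k can be made to align in phase at a single z on |z|=r.
Part (b). At z = 3 (real, on the circle |z| = r):
  p(3) = (-2)·3^0 + (0)·3^1 + (3)·3^2 = 25.
  |p(3)| = 25.
Check: |p(3)| = 25 ≤ 29 = M_tri(3). ✓ Equality does not hold at z = 3 (the coefficients have mixed signs, so the terms do not all align in phase there).

M_tri(3) = 29; |p(3)| = 25; equality at z=3: no.


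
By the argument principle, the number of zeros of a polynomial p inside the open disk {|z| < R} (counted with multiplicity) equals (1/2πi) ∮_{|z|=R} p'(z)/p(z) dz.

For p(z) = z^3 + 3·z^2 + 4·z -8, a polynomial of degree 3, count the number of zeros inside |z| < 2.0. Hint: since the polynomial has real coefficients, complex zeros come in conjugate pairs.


The zeros of p are: (-2 + 2i), (-2 - 2i), 1.
Their magnitudes are: 2.828, 2.828, 1.
Zeros with |z| < R = 2.0: 1.
Count = 1.
By the argument principle, (1/2πi) ∮_{|z|=R} p'(z)/p(z) dz equals exactly this count.

Number of zeros inside |z| < 2.0: 1.


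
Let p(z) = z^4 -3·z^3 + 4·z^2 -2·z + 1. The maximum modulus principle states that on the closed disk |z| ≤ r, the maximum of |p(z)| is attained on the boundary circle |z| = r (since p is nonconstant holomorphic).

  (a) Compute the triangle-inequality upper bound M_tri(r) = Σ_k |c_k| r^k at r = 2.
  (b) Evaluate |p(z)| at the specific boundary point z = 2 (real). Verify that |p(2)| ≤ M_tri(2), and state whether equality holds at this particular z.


Coefficients: c_0 = 1, c_1 = -2, c_2 = 4, c_3 = -3, c_4 = 1. Radius r = 2.
Part (a). Triangle bound: M_tri(r) = Σ_k |c_k| r^k
  = |1|·2^0 + |-2|·2^1 + |4|·2^2 + |-3|·2^3 + |1|·2^4
  = 1 + 4 + 16 + 24 + 16 = 61.
This bounds M(r) := max_{|z|=r} |p(z)| from above; equality holds iff all terms c_k z^k can be made to align in phase at a single z on |z|=r.
Part (b). At z = 2 (real, on the circle |z| = r):
  p(2) = (1)·2^0 + (-2)·2^1 + (4)·2^2 + (-3)·2^3 + (1)·2^4 = 5.
  |p(2)| = 5.
Check: |p(2)| = 5 ≤ 61 = M_tri(2). ✓ Equality does not hold at z = 2 (the coefficients have mixed signs, so the terms do not all align in phase there).

M_tri(2) = 61; |p(2)| = 5; equality at z=2: no.


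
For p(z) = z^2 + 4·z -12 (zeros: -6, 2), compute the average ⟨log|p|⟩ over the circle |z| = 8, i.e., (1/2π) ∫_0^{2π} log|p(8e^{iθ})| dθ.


Zeros: -6, 2; r = 8.
Inside |z| < r: -6, 2. Outside (|z| ≥ r): ∅.
p(0) = -12, so log|p(0)| = log(12) = 2.4849.
Apply Jensen: I(r) = log|p(0)| + Σ_k log(r/|z_k|), summed over zeros inside |z| < r.
  log(r/|z_k|) for z_k = -6: log(8/6) = 0.2877
  log(r/|z_k|) for z_k = 2: log(8/2) = 1.3863
Sum over inside zeros: 1.6740.
I(r) = log|p(0)| + (inside sum) = 2.4849 + 1.6740 = 4.1589.
Closed form (all zeros inside, monic): I(r) = n·log(r) = 2·log(8) = 4.1589. ✓

I(r) ≈ 4.1589.
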